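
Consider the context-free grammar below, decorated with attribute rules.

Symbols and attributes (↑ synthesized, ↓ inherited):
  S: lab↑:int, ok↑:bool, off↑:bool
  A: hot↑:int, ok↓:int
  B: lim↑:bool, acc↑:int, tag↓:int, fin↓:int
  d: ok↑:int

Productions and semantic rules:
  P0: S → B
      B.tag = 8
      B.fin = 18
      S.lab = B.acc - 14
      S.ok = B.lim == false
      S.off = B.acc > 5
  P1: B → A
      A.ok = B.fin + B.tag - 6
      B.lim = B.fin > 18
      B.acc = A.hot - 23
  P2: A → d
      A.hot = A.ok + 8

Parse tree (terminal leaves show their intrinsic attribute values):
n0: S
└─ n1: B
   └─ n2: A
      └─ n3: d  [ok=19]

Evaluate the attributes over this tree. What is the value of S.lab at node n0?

-9

1. n1.tag = 8  [8]
2. n1.fin = 18  [18]
3. n2.ok = 20  [B.fin + B.tag - 6]
4. n3.ok = 19  [terminal]
5. n2.hot = 28  [A.ok + 8]
6. n1.lim = false  [B.fin > 18]
7. n1.acc = 5  [A.hot - 23]
8. n0.lab = -9  [B.acc - 14]
9. n0.ok = true  [B.lim == false]
10. n0.off = false  [B.acc > 5]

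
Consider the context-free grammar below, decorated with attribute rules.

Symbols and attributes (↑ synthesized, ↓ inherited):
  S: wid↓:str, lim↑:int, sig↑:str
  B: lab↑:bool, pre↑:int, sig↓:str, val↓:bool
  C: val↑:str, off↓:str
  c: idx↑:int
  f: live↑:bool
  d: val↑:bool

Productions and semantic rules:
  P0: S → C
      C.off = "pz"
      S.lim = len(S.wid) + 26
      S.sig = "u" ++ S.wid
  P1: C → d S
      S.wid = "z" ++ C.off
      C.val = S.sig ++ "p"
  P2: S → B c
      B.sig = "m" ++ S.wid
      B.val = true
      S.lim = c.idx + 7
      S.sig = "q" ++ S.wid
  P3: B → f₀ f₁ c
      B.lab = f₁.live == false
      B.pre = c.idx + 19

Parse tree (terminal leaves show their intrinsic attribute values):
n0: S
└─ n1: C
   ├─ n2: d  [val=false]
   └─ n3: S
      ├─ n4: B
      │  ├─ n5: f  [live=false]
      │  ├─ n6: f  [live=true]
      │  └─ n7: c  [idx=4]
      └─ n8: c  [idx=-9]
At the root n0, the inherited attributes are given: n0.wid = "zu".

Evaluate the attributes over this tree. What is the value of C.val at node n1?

"qzpzp"

1. n0.wid = "zu"  [given at root]
2. n1.off = "pz"  ["pz"]
3. n2.val = false  [terminal]
4. n3.wid = "zpz"  ["z" ++ C.off]
5. n4.sig = "mzpz"  ["m" ++ S.wid]
6. n4.val = true  [true]
7. n5.live = false  [terminal]
8. n6.live = true  [terminal]
9. n7.idx = 4  [terminal]
10. n4.lab = false  [f₁.live == false]
11. n4.pre = 23  [c.idx + 19]
12. n8.idx = -9  [terminal]
13. n3.lim = -2  [c.idx + 7]
14. n3.sig = "qzpz"  ["q" ++ S.wid]
15. n1.val = "qzpzp"  [S.sig ++ "p"]
16. n0.lim = 28  [len(S.wid) + 26]
17. n0.sig = "uzu"  ["u" ++ S.wid]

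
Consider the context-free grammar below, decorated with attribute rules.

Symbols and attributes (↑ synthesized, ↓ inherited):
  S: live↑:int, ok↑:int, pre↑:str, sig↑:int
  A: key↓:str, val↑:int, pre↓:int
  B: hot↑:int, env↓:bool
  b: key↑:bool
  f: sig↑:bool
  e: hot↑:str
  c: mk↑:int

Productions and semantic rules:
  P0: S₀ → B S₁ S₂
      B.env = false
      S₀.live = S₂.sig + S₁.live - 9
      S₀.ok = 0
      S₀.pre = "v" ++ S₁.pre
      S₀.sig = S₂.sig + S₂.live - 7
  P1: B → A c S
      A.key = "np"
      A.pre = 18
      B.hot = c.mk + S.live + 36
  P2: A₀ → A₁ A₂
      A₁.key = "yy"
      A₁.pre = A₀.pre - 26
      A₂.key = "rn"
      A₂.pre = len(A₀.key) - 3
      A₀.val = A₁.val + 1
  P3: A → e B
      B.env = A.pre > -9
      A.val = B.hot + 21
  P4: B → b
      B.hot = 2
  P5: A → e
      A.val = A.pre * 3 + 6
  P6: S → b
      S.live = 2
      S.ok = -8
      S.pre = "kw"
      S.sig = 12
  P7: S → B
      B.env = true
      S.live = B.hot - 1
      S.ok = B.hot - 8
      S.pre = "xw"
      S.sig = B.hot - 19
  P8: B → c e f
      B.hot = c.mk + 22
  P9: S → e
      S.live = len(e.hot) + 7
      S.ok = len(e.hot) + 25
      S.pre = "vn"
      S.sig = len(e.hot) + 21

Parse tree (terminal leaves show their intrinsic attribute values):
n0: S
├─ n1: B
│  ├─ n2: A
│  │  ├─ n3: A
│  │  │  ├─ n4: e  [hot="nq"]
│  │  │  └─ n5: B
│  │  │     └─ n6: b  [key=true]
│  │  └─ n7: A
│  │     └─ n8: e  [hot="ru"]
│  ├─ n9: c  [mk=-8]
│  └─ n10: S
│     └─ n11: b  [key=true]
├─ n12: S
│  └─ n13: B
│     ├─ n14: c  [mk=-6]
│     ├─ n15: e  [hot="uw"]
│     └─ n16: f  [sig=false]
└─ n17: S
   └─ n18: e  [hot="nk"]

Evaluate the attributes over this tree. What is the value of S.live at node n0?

1. n1.env = false  [false]
2. n2.key = "np"  ["np"]
3. n2.pre = 18  [18]
4. n3.key = "yy"  ["yy"]
5. n3.pre = -8  [A₀.pre - 26]
6. n4.hot = "nq"  [terminal]
7. n5.env = true  [A.pre > -9]
8. n6.key = true  [terminal]
9. n5.hot = 2  [2]
10. n3.val = 23  [B.hot + 21]
11. n7.key = "rn"  ["rn"]
12. n7.pre = -1  [len(A₀.key) - 3]
13. n8.hot = "ru"  [terminal]
14. n7.val = 3  [A.pre * 3 + 6]
15. n2.val = 24  [A₁.val + 1]
16. n9.mk = -8  [terminal]
17. n11.key = true  [terminal]
18. n10.live = 2  [2]
19. n10.ok = -8  [-8]
20. n10.pre = "kw"  ["kw"]
21. n10.sig = 12  [12]
22. n1.hot = 30  [c.mk + S.live + 36]
23. n13.env = true  [true]
24. n14.mk = -6  [terminal]
25. n15.hot = "uw"  [terminal]
26. n16.sig = false  [terminal]
27. n13.hot = 16  [c.mk + 22]
28. n12.live = 15  [B.hot - 1]
29. n12.ok = 8  [B.hot - 8]
30. n12.pre = "xw"  ["xw"]
31. n12.sig = -3  [B.hot - 19]
32. n18.hot = "nk"  [terminal]
33. n17.live = 9  [len(e.hot) + 7]
34. n17.ok = 27  [len(e.hot) + 25]
35. n17.pre = "vn"  ["vn"]
36. n17.sig = 23  [len(e.hot) + 21]
37. n0.live = 29  [S₂.sig + S₁.live - 9]
38. n0.ok = 0  [0]
39. n0.pre = "vxw"  ["v" ++ S₁.pre]
40. n0.sig = 25  [S₂.sig + S₂.live - 7]

29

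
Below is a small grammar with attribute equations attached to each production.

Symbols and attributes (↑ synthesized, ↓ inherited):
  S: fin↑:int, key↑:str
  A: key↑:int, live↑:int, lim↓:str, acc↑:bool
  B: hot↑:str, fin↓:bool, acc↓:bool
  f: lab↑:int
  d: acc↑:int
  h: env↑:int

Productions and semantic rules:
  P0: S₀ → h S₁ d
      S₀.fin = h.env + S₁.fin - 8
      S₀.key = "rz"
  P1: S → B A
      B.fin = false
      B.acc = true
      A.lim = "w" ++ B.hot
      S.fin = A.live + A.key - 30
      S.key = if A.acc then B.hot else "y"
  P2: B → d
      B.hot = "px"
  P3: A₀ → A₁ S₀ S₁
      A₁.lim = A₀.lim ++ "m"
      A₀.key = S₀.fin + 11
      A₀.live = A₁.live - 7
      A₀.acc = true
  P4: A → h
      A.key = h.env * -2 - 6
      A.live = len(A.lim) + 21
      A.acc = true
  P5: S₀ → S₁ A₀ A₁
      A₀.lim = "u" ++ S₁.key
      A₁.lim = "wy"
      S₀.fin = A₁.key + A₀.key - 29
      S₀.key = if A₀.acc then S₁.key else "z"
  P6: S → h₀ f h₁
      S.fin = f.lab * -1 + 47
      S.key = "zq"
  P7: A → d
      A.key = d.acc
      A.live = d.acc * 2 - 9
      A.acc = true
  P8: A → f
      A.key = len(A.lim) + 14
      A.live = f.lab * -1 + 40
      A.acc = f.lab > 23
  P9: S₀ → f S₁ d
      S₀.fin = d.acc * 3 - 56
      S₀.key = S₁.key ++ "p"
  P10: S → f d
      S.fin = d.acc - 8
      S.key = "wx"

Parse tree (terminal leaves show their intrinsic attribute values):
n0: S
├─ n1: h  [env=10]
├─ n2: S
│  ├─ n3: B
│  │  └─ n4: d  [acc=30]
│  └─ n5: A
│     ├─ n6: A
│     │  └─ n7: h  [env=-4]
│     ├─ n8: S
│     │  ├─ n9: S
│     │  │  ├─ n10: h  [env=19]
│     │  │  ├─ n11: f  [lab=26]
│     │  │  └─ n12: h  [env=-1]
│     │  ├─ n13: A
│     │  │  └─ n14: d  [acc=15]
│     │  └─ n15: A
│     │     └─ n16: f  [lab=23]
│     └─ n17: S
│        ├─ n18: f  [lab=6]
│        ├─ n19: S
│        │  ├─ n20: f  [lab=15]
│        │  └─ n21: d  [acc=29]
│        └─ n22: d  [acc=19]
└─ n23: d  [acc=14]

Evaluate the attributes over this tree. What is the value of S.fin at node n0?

3

1. n1.env = 10  [terminal]
2. n3.fin = false  [false]
3. n3.acc = true  [true]
4. n4.acc = 30  [terminal]
5. n3.hot = "px"  ["px"]
6. n5.lim = "wpx"  ["w" ++ B.hot]
7. n6.lim = "wpxm"  [A₀.lim ++ "m"]
8. n7.env = -4  [terminal]
9. n6.key = 2  [h.env * -2 - 6]
10. n6.live = 25  [len(A.lim) + 21]
11. n6.acc = true  [true]
12. n10.env = 19  [terminal]
13. n11.lab = 26  [terminal]
14. n12.env = -1  [terminal]
15. n9.fin = 21  [f.lab * -1 + 47]
16. n9.key = "zq"  ["zq"]
17. n13.lim = "uzq"  ["u" ++ S₁.key]
18. n14.acc = 15  [terminal]
19. n13.key = 15  [d.acc]
20. n13.live = 21  [d.acc * 2 - 9]
21. n13.acc = true  [true]
22. n15.lim = "wy"  ["wy"]
23. n16.lab = 23  [terminal]
24. n15.key = 16  [len(A.lim) + 14]
25. n15.live = 17  [f.lab * -1 + 40]
26. n15.acc = false  [f.lab > 23]
27. n8.fin = 2  [A₁.key + A₀.key - 29]
28. n8.key = "zq"  [if A₀.acc then S₁.key else "z"]
29. n18.lab = 6  [terminal]
30. n20.lab = 15  [terminal]
31. n21.acc = 29  [terminal]
32. n19.fin = 21  [d.acc - 8]
33. n19.key = "wx"  ["wx"]
34. n22.acc = 19  [terminal]
35. n17.fin = 1  [d.acc * 3 - 56]
36. n17.key = "wxp"  [S₁.key ++ "p"]
37. n5.key = 13  [S₀.fin + 11]
38. n5.live = 18  [A₁.live - 7]
39. n5.acc = true  [true]
40. n2.fin = 1  [A.live + A.key - 30]
41. n2.key = "px"  [if A.acc then B.hot else "y"]
42. n23.acc = 14  [terminal]
43. n0.fin = 3  [h.env + S₁.fin - 8]
44. n0.key = "rz"  ["rz"]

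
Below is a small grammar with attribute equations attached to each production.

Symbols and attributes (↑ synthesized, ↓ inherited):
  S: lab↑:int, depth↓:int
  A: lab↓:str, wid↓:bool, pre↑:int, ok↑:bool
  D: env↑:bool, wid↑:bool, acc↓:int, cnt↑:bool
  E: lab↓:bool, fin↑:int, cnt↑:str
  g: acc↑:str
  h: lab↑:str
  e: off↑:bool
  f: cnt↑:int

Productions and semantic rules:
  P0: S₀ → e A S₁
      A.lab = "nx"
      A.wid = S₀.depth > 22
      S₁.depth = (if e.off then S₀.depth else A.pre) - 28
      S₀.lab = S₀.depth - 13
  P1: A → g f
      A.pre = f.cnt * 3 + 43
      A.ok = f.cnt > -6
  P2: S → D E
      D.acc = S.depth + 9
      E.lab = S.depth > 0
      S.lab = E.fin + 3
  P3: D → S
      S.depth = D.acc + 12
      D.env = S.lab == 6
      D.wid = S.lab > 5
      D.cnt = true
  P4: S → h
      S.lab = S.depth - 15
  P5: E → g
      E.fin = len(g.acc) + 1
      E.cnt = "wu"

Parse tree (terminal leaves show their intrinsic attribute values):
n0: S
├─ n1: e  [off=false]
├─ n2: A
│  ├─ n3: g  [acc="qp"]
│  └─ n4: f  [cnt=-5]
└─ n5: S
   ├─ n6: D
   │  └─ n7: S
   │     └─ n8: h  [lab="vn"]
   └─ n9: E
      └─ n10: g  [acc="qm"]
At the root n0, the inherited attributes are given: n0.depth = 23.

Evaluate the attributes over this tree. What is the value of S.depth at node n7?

1. n0.depth = 23  [given at root]
2. n1.off = false  [terminal]
3. n2.lab = "nx"  ["nx"]
4. n2.wid = true  [S₀.depth > 22]
5. n3.acc = "qp"  [terminal]
6. n4.cnt = -5  [terminal]
7. n2.pre = 28  [f.cnt * 3 + 43]
8. n2.ok = true  [f.cnt > -6]
9. n5.depth = 0  [(if e.off then S₀.depth else A.pre) - 28]
10. n6.acc = 9  [S.depth + 9]
11. n7.depth = 21  [D.acc + 12]
12. n8.lab = "vn"  [terminal]
13. n7.lab = 6  [S.depth - 15]
14. n6.env = true  [S.lab == 6]
15. n6.wid = true  [S.lab > 5]
16. n6.cnt = true  [true]
17. n9.lab = false  [S.depth > 0]
18. n10.acc = "qm"  [terminal]
19. n9.fin = 3  [len(g.acc) + 1]
20. n9.cnt = "wu"  ["wu"]
21. n5.lab = 6  [E.fin + 3]
22. n0.lab = 10  [S₀.depth - 13]

21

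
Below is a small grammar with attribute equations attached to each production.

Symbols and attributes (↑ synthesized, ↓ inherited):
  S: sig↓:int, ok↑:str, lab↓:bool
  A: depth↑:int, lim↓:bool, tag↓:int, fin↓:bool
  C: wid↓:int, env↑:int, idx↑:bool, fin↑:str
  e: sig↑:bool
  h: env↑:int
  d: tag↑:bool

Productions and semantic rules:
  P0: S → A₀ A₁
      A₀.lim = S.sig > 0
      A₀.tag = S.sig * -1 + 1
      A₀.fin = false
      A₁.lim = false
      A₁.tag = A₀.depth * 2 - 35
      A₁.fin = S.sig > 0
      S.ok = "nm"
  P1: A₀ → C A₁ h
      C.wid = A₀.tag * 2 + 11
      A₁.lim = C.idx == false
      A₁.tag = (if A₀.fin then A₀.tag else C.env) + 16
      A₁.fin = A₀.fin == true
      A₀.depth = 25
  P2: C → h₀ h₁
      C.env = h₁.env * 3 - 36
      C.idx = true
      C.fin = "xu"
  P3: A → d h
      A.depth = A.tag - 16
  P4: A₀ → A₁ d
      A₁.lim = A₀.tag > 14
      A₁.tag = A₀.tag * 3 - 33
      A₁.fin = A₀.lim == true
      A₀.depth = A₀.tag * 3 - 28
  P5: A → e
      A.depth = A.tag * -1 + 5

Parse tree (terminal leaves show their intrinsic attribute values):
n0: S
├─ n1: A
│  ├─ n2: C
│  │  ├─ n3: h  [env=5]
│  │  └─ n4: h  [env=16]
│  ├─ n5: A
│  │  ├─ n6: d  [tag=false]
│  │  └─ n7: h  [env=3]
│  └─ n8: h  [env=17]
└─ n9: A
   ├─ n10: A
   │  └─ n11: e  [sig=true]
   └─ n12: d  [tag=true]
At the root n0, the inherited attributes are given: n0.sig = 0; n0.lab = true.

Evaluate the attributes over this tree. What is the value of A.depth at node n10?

-7

1. n0.sig = 0  [given at root]
2. n0.lab = true  [given at root]
3. n1.lim = false  [S.sig > 0]
4. n1.tag = 1  [S.sig * -1 + 1]
5. n1.fin = false  [false]
6. n2.wid = 13  [A₀.tag * 2 + 11]
7. n3.env = 5  [terminal]
8. n4.env = 16  [terminal]
9. n2.env = 12  [h₁.env * 3 - 36]
10. n2.idx = true  [true]
11. n2.fin = "xu"  ["xu"]
12. n5.lim = false  [C.idx == false]
13. n5.tag = 28  [(if A₀.fin then A₀.tag else C.env) + 16]
14. n5.fin = false  [A₀.fin == true]
15. n6.tag = false  [terminal]
16. n7.env = 3  [terminal]
17. n5.depth = 12  [A.tag - 16]
18. n8.env = 17  [terminal]
19. n1.depth = 25  [25]
20. n9.lim = false  [false]
21. n9.tag = 15  [A₀.depth * 2 - 35]
22. n9.fin = false  [S.sig > 0]
23. n10.lim = true  [A₀.tag > 14]
24. n10.tag = 12  [A₀.tag * 3 - 33]
25. n10.fin = false  [A₀.lim == true]
26. n11.sig = true  [terminal]
27. n10.depth = -7  [A.tag * -1 + 5]
28. n12.tag = true  [terminal]
29. n9.depth = 17  [A₀.tag * 3 - 28]
30. n0.ok = "nm"  ["nm"]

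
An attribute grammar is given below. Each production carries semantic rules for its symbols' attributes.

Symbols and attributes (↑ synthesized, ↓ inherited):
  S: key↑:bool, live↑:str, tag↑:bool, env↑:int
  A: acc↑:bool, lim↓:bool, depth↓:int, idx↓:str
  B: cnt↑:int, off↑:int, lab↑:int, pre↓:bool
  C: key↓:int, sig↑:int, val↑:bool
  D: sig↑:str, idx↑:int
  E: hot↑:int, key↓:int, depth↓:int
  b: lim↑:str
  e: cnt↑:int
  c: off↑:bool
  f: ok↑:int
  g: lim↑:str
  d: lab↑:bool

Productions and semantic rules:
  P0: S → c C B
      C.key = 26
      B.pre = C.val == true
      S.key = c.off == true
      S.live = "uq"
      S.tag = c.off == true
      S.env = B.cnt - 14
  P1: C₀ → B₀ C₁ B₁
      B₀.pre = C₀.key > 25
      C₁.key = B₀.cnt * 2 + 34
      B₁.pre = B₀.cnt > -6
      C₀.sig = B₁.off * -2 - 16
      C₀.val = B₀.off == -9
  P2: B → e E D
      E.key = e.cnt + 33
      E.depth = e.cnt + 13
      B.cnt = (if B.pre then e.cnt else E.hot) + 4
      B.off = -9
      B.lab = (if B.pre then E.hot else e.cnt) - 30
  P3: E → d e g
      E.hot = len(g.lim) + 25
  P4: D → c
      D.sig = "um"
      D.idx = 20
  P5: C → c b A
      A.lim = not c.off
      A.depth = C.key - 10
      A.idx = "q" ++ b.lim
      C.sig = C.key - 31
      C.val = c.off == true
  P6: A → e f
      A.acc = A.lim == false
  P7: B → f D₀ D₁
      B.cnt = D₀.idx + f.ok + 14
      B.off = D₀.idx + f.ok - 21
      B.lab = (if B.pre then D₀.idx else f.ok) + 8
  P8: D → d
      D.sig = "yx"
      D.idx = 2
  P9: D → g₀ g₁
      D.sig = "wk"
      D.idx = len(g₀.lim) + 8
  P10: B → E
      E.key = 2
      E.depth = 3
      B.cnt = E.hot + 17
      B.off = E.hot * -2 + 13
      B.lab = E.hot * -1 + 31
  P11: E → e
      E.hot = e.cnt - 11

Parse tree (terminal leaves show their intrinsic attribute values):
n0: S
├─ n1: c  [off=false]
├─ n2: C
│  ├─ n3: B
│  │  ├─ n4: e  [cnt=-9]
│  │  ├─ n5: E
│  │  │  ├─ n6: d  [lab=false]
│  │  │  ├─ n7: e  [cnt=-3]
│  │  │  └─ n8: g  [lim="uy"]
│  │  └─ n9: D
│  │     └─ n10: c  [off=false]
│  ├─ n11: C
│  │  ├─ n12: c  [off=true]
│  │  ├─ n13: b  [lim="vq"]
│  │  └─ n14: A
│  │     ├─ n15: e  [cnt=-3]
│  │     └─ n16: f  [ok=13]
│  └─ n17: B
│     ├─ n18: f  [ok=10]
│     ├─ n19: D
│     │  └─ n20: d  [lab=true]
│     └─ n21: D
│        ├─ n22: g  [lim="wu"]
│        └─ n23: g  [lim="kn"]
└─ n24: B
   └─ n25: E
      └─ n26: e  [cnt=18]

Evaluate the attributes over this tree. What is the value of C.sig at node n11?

1. n1.off = false  [terminal]
2. n2.key = 26  [26]
3. n3.pre = true  [C₀.key > 25]
4. n4.cnt = -9  [terminal]
5. n5.key = 24  [e.cnt + 33]
6. n5.depth = 4  [e.cnt + 13]
7. n6.lab = false  [terminal]
8. n7.cnt = -3  [terminal]
9. n8.lim = "uy"  [terminal]
10. n5.hot = 27  [len(g.lim) + 25]
11. n10.off = false  [terminal]
12. n9.sig = "um"  ["um"]
13. n9.idx = 20  [20]
14. n3.cnt = -5  [(if B.pre then e.cnt else E.hot) + 4]
15. n3.off = -9  [-9]
16. n3.lab = -3  [(if B.pre then E.hot else e.cnt) - 30]
17. n11.key = 24  [B₀.cnt * 2 + 34]
18. n12.off = true  [terminal]
19. n13.lim = "vq"  [terminal]
20. n14.lim = false  [not c.off]
21. n14.depth = 14  [C.key - 10]
22. n14.idx = "qvq"  ["q" ++ b.lim]
23. n15.cnt = -3  [terminal]
24. n16.ok = 13  [terminal]
25. n14.acc = true  [A.lim == false]
26. n11.sig = -7  [C.key - 31]
27. n11.val = true  [c.off == true]
28. n17.pre = true  [B₀.cnt > -6]
29. n18.ok = 10  [terminal]
30. n20.lab = true  [terminal]
31. n19.sig = "yx"  ["yx"]
32. n19.idx = 2  [2]
33. n22.lim = "wu"  [terminal]
34. n23.lim = "kn"  [terminal]
35. n21.sig = "wk"  ["wk"]
36. n21.idx = 10  [len(g₀.lim) + 8]
37. n17.cnt = 26  [D₀.idx + f.ok + 14]
38. n17.off = -9  [D₀.idx + f.ok - 21]
39. n17.lab = 10  [(if B.pre then D₀.idx else f.ok) + 8]
40. n2.sig = 2  [B₁.off * -2 - 16]
41. n2.val = true  [B₀.off == -9]
42. n24.pre = true  [C.val == true]
43. n25.key = 2  [2]
44. n25.depth = 3  [3]
45. n26.cnt = 18  [terminal]
46. n25.hot = 7  [e.cnt - 11]
47. n24.cnt = 24  [E.hot + 17]
48. n24.off = -1  [E.hot * -2 + 13]
49. n24.lab = 24  [E.hot * -1 + 31]
50. n0.key = false  [c.off == true]
51. n0.live = "uq"  ["uq"]
52. n0.tag = false  [c.off == true]
53. n0.env = 10  [B.cnt - 14]

-7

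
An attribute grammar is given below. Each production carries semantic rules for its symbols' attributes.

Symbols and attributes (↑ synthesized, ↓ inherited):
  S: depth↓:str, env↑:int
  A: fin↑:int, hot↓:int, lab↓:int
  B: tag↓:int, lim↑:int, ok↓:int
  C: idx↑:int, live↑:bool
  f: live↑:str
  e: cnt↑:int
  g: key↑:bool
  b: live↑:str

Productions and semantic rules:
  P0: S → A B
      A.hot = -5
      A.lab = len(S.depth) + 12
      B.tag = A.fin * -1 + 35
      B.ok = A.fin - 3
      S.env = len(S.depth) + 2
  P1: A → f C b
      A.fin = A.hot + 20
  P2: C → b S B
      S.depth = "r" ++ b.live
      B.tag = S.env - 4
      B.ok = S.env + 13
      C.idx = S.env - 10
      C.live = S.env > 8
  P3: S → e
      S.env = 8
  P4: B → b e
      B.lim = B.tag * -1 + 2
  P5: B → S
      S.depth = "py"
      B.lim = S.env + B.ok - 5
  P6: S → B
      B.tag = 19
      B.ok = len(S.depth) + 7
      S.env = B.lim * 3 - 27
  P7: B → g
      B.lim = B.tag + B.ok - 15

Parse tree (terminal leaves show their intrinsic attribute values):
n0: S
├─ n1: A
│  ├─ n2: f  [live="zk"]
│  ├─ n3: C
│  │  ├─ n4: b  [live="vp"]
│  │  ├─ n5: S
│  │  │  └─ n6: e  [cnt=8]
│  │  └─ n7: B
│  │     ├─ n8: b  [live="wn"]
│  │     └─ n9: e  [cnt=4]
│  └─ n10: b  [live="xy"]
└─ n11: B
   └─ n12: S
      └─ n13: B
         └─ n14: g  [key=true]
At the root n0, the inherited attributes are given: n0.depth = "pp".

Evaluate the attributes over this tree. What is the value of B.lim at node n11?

19

1. n0.depth = "pp"  [given at root]
2. n1.hot = -5  [-5]
3. n1.lab = 14  [len(S.depth) + 12]
4. n2.live = "zk"  [terminal]
5. n4.live = "vp"  [terminal]
6. n5.depth = "rvp"  ["r" ++ b.live]
7. n6.cnt = 8  [terminal]
8. n5.env = 8  [8]
9. n7.tag = 4  [S.env - 4]
10. n7.ok = 21  [S.env + 13]
11. n8.live = "wn"  [terminal]
12. n9.cnt = 4  [terminal]
13. n7.lim = -2  [B.tag * -1 + 2]
14. n3.idx = -2  [S.env - 10]
15. n3.live = false  [S.env > 8]
16. n10.live = "xy"  [terminal]
17. n1.fin = 15  [A.hot + 20]
18. n11.tag = 20  [A.fin * -1 + 35]
19. n11.ok = 12  [A.fin - 3]
20. n12.depth = "py"  ["py"]
21. n13.tag = 19  [19]
22. n13.ok = 9  [len(S.depth) + 7]
23. n14.key = true  [terminal]
24. n13.lim = 13  [B.tag + B.ok - 15]
25. n12.env = 12  [B.lim * 3 - 27]
26. n11.lim = 19  [S.env + B.ok - 5]
27. n0.env = 4  [len(S.depth) + 2]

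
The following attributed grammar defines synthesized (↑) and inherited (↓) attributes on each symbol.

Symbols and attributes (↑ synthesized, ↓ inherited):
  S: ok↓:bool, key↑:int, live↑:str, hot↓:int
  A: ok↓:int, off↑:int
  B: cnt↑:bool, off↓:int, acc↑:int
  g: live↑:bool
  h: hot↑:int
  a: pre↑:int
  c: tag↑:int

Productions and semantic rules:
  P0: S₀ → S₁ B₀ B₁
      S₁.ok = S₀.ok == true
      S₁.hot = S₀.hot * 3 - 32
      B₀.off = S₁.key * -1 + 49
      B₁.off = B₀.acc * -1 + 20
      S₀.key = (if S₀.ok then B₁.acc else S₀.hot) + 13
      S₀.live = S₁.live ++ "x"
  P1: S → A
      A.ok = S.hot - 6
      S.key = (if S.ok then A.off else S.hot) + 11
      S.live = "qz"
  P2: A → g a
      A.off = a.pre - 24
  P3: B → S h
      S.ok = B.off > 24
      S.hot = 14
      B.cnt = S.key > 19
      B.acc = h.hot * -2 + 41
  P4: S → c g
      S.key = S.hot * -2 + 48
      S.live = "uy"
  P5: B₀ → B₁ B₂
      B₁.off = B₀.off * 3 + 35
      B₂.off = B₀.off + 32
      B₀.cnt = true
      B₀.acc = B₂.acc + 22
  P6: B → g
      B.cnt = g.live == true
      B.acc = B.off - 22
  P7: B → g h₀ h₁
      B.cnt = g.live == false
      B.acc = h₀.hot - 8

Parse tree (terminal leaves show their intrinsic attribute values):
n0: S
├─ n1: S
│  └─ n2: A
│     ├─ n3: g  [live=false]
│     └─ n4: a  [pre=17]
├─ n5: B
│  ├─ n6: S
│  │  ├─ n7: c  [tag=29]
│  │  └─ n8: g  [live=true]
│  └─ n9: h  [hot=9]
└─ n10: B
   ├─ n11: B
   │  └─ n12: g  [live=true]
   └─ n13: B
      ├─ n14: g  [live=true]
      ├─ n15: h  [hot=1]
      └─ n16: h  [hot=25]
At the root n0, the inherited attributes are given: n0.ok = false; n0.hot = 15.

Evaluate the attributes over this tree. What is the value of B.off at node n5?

1. n0.ok = false  [given at root]
2. n0.hot = 15  [given at root]
3. n1.ok = false  [S₀.ok == true]
4. n1.hot = 13  [S₀.hot * 3 - 32]
5. n2.ok = 7  [S.hot - 6]
6. n3.live = false  [terminal]
7. n4.pre = 17  [terminal]
8. n2.off = -7  [a.pre - 24]
9. n1.key = 24  [(if S.ok then A.off else S.hot) + 11]
10. n1.live = "qz"  ["qz"]
11. n5.off = 25  [S₁.key * -1 + 49]
12. n6.ok = true  [B.off > 24]
13. n6.hot = 14  [14]
14. n7.tag = 29  [terminal]
15. n8.live = true  [terminal]
16. n6.key = 20  [S.hot * -2 + 48]
17. n6.live = "uy"  ["uy"]
18. n9.hot = 9  [terminal]
19. n5.cnt = true  [S.key > 19]
20. n5.acc = 23  [h.hot * -2 + 41]
21. n10.off = -3  [B₀.acc * -1 + 20]
22. n11.off = 26  [B₀.off * 3 + 35]
23. n12.live = true  [terminal]
24. n11.cnt = true  [g.live == true]
25. n11.acc = 4  [B.off - 22]
26. n13.off = 29  [B₀.off + 32]
27. n14.live = true  [terminal]
28. n15.hot = 1  [terminal]
29. n16.hot = 25  [terminal]
30. n13.cnt = false  [g.live == false]
31. n13.acc = -7  [h₀.hot - 8]
32. n10.cnt = true  [true]
33. n10.acc = 15  [B₂.acc + 22]
34. n0.key = 28  [(if S₀.ok then B₁.acc else S₀.hot) + 13]
35. n0.live = "qzx"  [S₁.live ++ "x"]

25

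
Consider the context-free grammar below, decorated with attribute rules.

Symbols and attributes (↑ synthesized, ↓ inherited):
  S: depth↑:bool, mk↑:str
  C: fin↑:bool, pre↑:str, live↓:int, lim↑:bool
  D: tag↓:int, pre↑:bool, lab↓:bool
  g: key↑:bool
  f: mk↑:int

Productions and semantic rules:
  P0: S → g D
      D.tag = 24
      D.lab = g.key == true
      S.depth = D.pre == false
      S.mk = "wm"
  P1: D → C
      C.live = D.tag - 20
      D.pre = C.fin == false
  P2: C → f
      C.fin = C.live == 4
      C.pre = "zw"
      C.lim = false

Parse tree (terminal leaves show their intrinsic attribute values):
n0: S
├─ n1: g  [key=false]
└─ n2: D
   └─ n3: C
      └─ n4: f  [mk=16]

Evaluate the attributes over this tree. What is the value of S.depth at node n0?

true

1. n1.key = false  [terminal]
2. n2.tag = 24  [24]
3. n2.lab = false  [g.key == true]
4. n3.live = 4  [D.tag - 20]
5. n4.mk = 16  [terminal]
6. n3.fin = true  [C.live == 4]
7. n3.pre = "zw"  ["zw"]
8. n3.lim = false  [false]
9. n2.pre = false  [C.fin == false]
10. n0.depth = true  [D.pre == false]
11. n0.mk = "wm"  ["wm"]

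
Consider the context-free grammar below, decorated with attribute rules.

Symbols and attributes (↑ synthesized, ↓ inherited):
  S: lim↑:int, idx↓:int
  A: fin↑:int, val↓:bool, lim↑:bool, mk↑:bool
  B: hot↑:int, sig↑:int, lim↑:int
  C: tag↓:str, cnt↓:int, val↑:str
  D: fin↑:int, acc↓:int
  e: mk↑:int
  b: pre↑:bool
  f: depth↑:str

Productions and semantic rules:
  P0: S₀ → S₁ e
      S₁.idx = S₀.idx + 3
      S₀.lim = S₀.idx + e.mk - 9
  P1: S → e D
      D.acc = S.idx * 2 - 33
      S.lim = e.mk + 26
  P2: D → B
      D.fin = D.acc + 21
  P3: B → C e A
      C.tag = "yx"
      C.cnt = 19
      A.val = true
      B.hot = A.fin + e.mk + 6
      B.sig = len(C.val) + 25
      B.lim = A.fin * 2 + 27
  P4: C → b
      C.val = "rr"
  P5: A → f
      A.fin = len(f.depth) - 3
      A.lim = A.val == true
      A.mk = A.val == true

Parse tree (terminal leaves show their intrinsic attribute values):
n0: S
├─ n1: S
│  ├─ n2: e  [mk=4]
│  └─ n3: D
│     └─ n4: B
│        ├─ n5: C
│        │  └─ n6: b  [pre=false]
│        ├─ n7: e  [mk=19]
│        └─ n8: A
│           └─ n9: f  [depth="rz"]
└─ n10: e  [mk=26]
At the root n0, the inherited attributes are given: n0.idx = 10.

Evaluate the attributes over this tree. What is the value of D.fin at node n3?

14

1. n0.idx = 10  [given at root]
2. n1.idx = 13  [S₀.idx + 3]
3. n2.mk = 4  [terminal]
4. n3.acc = -7  [S.idx * 2 - 33]
5. n5.tag = "yx"  ["yx"]
6. n5.cnt = 19  [19]
7. n6.pre = false  [terminal]
8. n5.val = "rr"  ["rr"]
9. n7.mk = 19  [terminal]
10. n8.val = true  [true]
11. n9.depth = "rz"  [terminal]
12. n8.fin = -1  [len(f.depth) - 3]
13. n8.lim = true  [A.val == true]
14. n8.mk = true  [A.val == true]
15. n4.hot = 24  [A.fin + e.mk + 6]
16. n4.sig = 27  [len(C.val) + 25]
17. n4.lim = 25  [A.fin * 2 + 27]
18. n3.fin = 14  [D.acc + 21]
19. n1.lim = 30  [e.mk + 26]
20. n10.mk = 26  [terminal]
21. n0.lim = 27  [S₀.idx + e.mk - 9]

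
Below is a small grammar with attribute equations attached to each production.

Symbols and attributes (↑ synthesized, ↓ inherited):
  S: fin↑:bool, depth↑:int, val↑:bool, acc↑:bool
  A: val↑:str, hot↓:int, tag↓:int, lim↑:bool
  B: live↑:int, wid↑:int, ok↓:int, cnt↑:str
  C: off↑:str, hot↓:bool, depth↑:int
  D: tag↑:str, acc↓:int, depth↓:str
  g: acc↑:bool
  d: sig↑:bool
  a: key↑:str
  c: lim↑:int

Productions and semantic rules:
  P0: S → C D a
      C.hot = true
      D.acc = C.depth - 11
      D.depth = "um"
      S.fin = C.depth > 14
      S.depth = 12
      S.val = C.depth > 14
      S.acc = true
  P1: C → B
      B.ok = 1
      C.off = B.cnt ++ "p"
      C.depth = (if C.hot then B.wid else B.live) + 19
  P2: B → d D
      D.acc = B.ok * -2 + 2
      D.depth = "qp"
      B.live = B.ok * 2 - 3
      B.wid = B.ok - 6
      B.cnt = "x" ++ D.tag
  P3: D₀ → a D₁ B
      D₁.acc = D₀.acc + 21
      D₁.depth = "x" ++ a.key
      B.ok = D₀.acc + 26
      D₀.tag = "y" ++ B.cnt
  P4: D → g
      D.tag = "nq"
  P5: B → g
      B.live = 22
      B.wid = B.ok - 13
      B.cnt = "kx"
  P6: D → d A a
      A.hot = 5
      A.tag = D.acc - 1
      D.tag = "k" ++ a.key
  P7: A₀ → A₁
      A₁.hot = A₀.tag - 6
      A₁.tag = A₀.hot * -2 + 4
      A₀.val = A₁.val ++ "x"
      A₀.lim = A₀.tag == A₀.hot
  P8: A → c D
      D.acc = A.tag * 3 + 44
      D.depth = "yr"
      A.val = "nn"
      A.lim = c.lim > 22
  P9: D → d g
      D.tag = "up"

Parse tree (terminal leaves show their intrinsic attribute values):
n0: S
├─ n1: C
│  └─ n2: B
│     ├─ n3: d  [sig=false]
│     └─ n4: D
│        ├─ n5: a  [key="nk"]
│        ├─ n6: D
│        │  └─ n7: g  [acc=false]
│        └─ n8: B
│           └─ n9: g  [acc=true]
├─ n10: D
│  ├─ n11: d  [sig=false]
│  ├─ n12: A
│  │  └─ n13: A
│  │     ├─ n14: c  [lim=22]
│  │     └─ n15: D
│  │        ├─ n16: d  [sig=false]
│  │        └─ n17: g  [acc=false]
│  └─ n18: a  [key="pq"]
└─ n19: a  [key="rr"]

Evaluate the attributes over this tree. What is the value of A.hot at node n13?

-4

1. n1.hot = true  [true]
2. n2.ok = 1  [1]
3. n3.sig = false  [terminal]
4. n4.acc = 0  [B.ok * -2 + 2]
5. n4.depth = "qp"  ["qp"]
6. n5.key = "nk"  [terminal]
7. n6.acc = 21  [D₀.acc + 21]
8. n6.depth = "xnk"  ["x" ++ a.key]
9. n7.acc = false  [terminal]
10. n6.tag = "nq"  ["nq"]
11. n8.ok = 26  [D₀.acc + 26]
12. n9.acc = true  [terminal]
13. n8.live = 22  [22]
14. n8.wid = 13  [B.ok - 13]
15. n8.cnt = "kx"  ["kx"]
16. n4.tag = "ykx"  ["y" ++ B.cnt]
17. n2.live = -1  [B.ok * 2 - 3]
18. n2.wid = -5  [B.ok - 6]
19. n2.cnt = "xykx"  ["x" ++ D.tag]
20. n1.off = "xykxp"  [B.cnt ++ "p"]
21. n1.depth = 14  [(if C.hot then B.wid else B.live) + 19]
22. n10.acc = 3  [C.depth - 11]
23. n10.depth = "um"  ["um"]
24. n11.sig = false  [terminal]
25. n12.hot = 5  [5]
26. n12.tag = 2  [D.acc - 1]
27. n13.hot = -4  [A₀.tag - 6]
28. n13.tag = -6  [A₀.hot * -2 + 4]
29. n14.lim = 22  [terminal]
30. n15.acc = 26  [A.tag * 3 + 44]
31. n15.depth = "yr"  ["yr"]
32. n16.sig = false  [terminal]
33. n17.acc = false  [terminal]
34. n15.tag = "up"  ["up"]
35. n13.val = "nn"  ["nn"]
36. n13.lim = false  [c.lim > 22]
37. n12.val = "nnx"  [A₁.val ++ "x"]
38. n12.lim = false  [A₀.tag == A₀.hot]
39. n18.key = "pq"  [terminal]
40. n10.tag = "kpq"  ["k" ++ a.key]
41. n19.key = "rr"  [terminal]
42. n0.fin = false  [C.depth > 14]
43. n0.depth = 12  [12]
44. n0.val = false  [C.depth > 14]
45. n0.acc = true  [true]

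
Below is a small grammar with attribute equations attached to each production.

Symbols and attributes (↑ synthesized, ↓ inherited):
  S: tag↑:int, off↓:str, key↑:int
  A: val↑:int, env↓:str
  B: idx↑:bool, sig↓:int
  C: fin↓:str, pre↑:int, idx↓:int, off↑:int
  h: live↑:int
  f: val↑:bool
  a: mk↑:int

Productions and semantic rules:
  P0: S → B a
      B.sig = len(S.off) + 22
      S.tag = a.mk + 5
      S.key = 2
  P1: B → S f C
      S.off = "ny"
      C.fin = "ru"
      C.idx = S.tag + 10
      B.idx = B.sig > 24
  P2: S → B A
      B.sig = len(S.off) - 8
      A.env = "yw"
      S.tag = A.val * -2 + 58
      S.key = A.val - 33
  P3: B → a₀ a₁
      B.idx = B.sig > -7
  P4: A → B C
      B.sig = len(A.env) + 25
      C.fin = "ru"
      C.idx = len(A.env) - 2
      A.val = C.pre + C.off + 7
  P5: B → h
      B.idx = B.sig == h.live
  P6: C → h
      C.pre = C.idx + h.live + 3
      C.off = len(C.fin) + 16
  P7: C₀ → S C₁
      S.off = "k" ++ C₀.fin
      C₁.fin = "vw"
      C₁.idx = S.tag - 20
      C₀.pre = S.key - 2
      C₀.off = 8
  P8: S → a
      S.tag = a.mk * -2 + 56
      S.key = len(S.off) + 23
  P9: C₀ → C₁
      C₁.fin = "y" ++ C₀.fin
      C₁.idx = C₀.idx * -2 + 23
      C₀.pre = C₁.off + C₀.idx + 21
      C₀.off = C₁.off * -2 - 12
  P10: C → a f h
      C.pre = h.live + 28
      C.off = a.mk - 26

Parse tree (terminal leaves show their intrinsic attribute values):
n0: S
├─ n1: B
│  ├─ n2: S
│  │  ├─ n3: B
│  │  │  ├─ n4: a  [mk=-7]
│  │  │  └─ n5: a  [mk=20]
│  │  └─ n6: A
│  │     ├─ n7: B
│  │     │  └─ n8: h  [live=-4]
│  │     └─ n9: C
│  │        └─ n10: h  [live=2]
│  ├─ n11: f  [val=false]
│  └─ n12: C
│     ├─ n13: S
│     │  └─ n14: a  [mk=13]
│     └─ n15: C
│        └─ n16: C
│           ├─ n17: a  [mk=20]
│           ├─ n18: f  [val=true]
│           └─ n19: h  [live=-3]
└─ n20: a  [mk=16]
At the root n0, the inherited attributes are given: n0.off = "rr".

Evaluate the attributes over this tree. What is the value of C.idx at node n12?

8

1. n0.off = "rr"  [given at root]
2. n1.sig = 24  [len(S.off) + 22]
3. n2.off = "ny"  ["ny"]
4. n3.sig = -6  [len(S.off) - 8]
5. n4.mk = -7  [terminal]
6. n5.mk = 20  [terminal]
7. n3.idx = true  [B.sig > -7]
8. n6.env = "yw"  ["yw"]
9. n7.sig = 27  [len(A.env) + 25]
10. n8.live = -4  [terminal]
11. n7.idx = false  [B.sig == h.live]
12. n9.fin = "ru"  ["ru"]
13. n9.idx = 0  [len(A.env) - 2]
14. n10.live = 2  [terminal]
15. n9.pre = 5  [C.idx + h.live + 3]
16. n9.off = 18  [len(C.fin) + 16]
17. n6.val = 30  [C.pre + C.off + 7]
18. n2.tag = -2  [A.val * -2 + 58]
19. n2.key = -3  [A.val - 33]
20. n11.val = false  [terminal]
21. n12.fin = "ru"  ["ru"]
22. n12.idx = 8  [S.tag + 10]
23. n13.off = "kru"  ["k" ++ C₀.fin]
24. n14.mk = 13  [terminal]
25. n13.tag = 30  [a.mk * -2 + 56]
26. n13.key = 26  [len(S.off) + 23]
27. n15.fin = "vw"  ["vw"]
28. n15.idx = 10  [S.tag - 20]
29. n16.fin = "yvw"  ["y" ++ C₀.fin]
30. n16.idx = 3  [C₀.idx * -2 + 23]
31. n17.mk = 20  [terminal]
32. n18.val = true  [terminal]
33. n19.live = -3  [terminal]
34. n16.pre = 25  [h.live + 28]
35. n16.off = -6  [a.mk - 26]
36. n15.pre = 25  [C₁.off + C₀.idx + 21]
37. n15.off = 0  [C₁.off * -2 - 12]
38. n12.pre = 24  [S.key - 2]
39. n12.off = 8  [8]
40. n1.idx = false  [B.sig > 24]
41. n20.mk = 16  [terminal]
42. n0.tag = 21  [a.mk + 5]
43. n0.key = 2  [2]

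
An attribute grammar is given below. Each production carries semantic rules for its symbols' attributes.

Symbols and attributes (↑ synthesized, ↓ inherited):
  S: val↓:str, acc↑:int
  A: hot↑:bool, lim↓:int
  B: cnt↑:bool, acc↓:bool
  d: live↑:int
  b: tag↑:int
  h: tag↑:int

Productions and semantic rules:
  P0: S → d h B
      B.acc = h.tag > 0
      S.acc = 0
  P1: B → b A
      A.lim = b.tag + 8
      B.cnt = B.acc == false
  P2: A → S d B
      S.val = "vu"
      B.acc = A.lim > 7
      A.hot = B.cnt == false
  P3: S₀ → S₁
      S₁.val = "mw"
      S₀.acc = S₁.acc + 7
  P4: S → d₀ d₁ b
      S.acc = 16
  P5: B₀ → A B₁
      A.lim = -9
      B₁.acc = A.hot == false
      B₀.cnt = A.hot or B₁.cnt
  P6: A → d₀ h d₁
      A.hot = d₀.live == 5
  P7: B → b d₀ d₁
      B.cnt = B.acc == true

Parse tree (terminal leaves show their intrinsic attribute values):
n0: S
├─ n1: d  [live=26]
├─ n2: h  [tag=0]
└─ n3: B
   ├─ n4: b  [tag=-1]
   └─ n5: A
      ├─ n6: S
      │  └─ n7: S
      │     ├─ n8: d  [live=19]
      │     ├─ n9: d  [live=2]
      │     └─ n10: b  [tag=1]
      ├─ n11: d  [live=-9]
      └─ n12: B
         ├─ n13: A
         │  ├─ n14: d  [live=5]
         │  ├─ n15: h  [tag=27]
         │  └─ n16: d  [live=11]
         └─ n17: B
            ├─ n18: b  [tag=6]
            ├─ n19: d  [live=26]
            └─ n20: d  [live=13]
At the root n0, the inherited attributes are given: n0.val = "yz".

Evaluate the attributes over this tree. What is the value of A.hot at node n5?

1. n0.val = "yz"  [given at root]
2. n1.live = 26  [terminal]
3. n2.tag = 0  [terminal]
4. n3.acc = false  [h.tag > 0]
5. n4.tag = -1  [terminal]
6. n5.lim = 7  [b.tag + 8]
7. n6.val = "vu"  ["vu"]
8. n7.val = "mw"  ["mw"]
9. n8.live = 19  [terminal]
10. n9.live = 2  [terminal]
11. n10.tag = 1  [terminal]
12. n7.acc = 16  [16]
13. n6.acc = 23  [S₁.acc + 7]
14. n11.live = -9  [terminal]
15. n12.acc = false  [A.lim > 7]
16. n13.lim = -9  [-9]
17. n14.live = 5  [terminal]
18. n15.tag = 27  [terminal]
19. n16.live = 11  [terminal]
20. n13.hot = true  [d₀.live == 5]
21. n17.acc = false  [A.hot == false]
22. n18.tag = 6  [terminal]
23. n19.live = 26  [terminal]
24. n20.live = 13  [terminal]
25. n17.cnt = false  [B.acc == true]
26. n12.cnt = true  [A.hot or B₁.cnt]
27. n5.hot = false  [B.cnt == false]
28. n3.cnt = true  [B.acc == false]
29. n0.acc = 0  [0]

false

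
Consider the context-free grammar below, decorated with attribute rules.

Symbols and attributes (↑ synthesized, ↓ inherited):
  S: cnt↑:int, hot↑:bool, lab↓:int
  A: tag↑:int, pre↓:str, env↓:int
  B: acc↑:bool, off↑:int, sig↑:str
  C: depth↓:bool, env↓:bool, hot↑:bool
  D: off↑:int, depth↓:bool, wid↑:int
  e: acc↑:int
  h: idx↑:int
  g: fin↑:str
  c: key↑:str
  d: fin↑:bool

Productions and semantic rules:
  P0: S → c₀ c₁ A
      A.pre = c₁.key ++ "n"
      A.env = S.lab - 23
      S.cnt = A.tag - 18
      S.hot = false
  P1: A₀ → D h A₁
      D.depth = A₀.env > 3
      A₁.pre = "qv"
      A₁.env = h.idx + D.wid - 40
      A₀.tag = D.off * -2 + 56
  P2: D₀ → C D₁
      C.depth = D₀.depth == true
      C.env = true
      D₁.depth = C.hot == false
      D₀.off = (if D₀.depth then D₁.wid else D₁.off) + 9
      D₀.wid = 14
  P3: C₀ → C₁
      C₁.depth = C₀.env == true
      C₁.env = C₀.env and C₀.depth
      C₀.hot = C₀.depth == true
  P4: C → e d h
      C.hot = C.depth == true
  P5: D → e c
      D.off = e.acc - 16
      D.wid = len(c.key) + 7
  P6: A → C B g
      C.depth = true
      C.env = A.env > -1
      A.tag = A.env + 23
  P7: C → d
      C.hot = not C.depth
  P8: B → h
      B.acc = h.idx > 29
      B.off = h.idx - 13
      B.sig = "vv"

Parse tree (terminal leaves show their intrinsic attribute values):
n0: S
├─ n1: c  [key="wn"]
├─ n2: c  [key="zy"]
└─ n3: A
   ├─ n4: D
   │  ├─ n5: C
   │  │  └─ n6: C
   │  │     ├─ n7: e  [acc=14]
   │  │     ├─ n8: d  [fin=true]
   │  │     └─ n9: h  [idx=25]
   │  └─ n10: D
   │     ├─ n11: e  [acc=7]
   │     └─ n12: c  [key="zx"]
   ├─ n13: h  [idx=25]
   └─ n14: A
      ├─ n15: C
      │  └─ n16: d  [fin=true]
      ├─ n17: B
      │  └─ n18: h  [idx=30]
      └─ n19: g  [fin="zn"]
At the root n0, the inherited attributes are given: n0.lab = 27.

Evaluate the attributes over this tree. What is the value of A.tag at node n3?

1. n0.lab = 27  [given at root]
2. n1.key = "wn"  [terminal]
3. n2.key = "zy"  [terminal]
4. n3.pre = "zyn"  [c₁.key ++ "n"]
5. n3.env = 4  [S.lab - 23]
6. n4.depth = true  [A₀.env > 3]
7. n5.depth = true  [D₀.depth == true]
8. n5.env = true  [true]
9. n6.depth = true  [C₀.env == true]
10. n6.env = true  [C₀.env and C₀.depth]
11. n7.acc = 14  [terminal]
12. n8.fin = true  [terminal]
13. n9.idx = 25  [terminal]
14. n6.hot = true  [C.depth == true]
15. n5.hot = true  [C₀.depth == true]
16. n10.depth = false  [C.hot == false]
17. n11.acc = 7  [terminal]
18. n12.key = "zx"  [terminal]
19. n10.off = -9  [e.acc - 16]
20. n10.wid = 9  [len(c.key) + 7]
21. n4.off = 18  [(if D₀.depth then D₁.wid else D₁.off) + 9]
22. n4.wid = 14  [14]
23. n13.idx = 25  [terminal]
24. n14.pre = "qv"  ["qv"]
25. n14.env = -1  [h.idx + D.wid - 40]
26. n15.depth = true  [true]
27. n15.env = false  [A.env > -1]
28. n16.fin = true  [terminal]
29. n15.hot = false  [not C.depth]
30. n18.idx = 30  [terminal]
31. n17.acc = true  [h.idx > 29]
32. n17.off = 17  [h.idx - 13]
33. n17.sig = "vv"  ["vv"]
34. n19.fin = "zn"  [terminal]
35. n14.tag = 22  [A.env + 23]
36. n3.tag = 20  [D.off * -2 + 56]
37. n0.cnt = 2  [A.tag - 18]
38. n0.hot = false  [false]

20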